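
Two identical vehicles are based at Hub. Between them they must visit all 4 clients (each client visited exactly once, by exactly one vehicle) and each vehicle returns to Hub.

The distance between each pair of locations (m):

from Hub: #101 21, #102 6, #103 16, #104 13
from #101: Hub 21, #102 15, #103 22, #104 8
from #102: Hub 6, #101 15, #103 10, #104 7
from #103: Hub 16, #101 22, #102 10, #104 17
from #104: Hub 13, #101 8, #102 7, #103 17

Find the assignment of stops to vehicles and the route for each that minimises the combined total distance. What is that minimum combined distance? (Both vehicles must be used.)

Try each way of splitting the stops between the two vehicles (each non-empty) and, for each split, find the best tour for each vehicle:
  {#101} + {#102, #103, #104}: 42 + 46 = 88
  {#102} + {#101, #103, #104}: 12 + 59 = 71
  {#101, #102} + {#103, #104}: 42 + 46 = 88
  {#103} + {#101, #102, #104}: 32 + 42 = 74
  {#101, #103} + {#102, #104}: 59 + 26 = 85
  {#102, #103} + {#101, #104}: 32 + 42 = 74
  … (7 splits in total)
Best: vehicle 1 Hub → #102 → Hub = 12; vehicle 2 Hub → #103 → #101 → #104 → Hub = 59; combined 71.

Minimum combined distance: 71 m.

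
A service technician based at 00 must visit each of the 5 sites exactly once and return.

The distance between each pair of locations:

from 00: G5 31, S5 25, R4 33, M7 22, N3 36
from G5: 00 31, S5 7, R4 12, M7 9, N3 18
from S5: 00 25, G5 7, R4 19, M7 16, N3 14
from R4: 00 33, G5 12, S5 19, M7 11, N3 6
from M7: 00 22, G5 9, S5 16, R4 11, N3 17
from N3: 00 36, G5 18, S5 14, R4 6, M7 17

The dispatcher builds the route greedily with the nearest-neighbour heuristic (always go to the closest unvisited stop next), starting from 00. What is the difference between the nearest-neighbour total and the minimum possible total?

Excess over optimum: 3.

00: M7=22, S5=25, G5=31, R4=33, N3=36 ⇒ M7
M7: G5=9, R4=11, S5=16, N3=17 ⇒ G5
G5: S5=7, R4=12, N3=18 ⇒ S5
S5: N3=14, R4=19 ⇒ N3
N3: R4=6 ⇒ R4
NN route 00 → M7 → G5 → S5 → N3 → R4 → 00 costs 91.
Optimal: 00 → S5 → N3 → R4 → G5 → M7 → 00 costs 88 (by enumerating all 60 distinct tours).
Excess = 91 − 88 = 3.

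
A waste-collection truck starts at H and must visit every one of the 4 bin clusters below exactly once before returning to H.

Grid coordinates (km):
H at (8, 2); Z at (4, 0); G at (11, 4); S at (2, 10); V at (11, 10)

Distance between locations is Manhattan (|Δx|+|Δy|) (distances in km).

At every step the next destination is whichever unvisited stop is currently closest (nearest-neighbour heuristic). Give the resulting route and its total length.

38 km along H → G → V → S → Z → H.

H → [G:5 / Z:6 / V:11 / S:14] → G (5)
G → [V:6 / Z:11 / S:15] → V (6)
V → [S:9 / Z:17] → S (9)
S → [Z:12] → Z (12)
Return Z→H: 6.
Total = 5 + 6 + 9 + 12 + 6 = 38.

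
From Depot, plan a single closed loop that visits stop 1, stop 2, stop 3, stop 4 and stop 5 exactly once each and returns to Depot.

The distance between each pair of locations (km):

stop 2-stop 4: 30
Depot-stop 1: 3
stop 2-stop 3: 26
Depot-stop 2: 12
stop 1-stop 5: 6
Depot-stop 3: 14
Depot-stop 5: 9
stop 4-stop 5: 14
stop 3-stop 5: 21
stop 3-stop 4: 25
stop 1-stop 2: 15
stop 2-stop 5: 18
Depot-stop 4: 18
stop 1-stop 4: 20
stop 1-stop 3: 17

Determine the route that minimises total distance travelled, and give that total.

Shortest round trip = 86 km.

With 5 stops there are 5!/2 = 60 distinct round trips (a route and its reverse cost the same).
Depot - stop 1 - stop 2 - stop 3 - stop 4 - stop 5 - Depot: 3+15+26+25+14+9 = 92
Depot - stop 1 - stop 2 - stop 3 - stop 5 - stop 4 - Depot: 3+15+26+21+14+18 = 97
Depot - stop 1 - stop 2 - stop 4 - stop 3 - stop 5 - Depot: 3+15+30+25+21+9 = 103
Depot - stop 1 - stop 2 - stop 4 - stop 5 - stop 3 - Depot: 3+15+30+14+21+14 = 97
Depot - stop 1 - stop 2 - stop 5 - stop 3 - stop 4 - Depot: 3+15+18+21+25+18 = 100
Depot - stop 1 - stop 2 - stop 5 - stop 4 - stop 3 - Depot: 3+15+18+14+25+14 = 89
Depot - stop 1 - stop 3 - stop 2 - stop 4 - stop 5 - Depot: 3+17+26+30+14+9 = 99
Depot - stop 1 - stop 3 - stop 2 - stop 5 - stop 4 - Depot: 3+17+26+18+14+18 = 96
Depot - stop 1 - stop 3 - stop 4 - stop 2 - stop 5 - Depot: 3+17+25+30+18+9 = 102
Depot - stop 1 - stop 3 - stop 4 - stop 5 - stop 2 - Depot: 3+17+25+14+18+12 = 89
Depot - stop 1 - stop 3 - stop 5 - stop 2 - stop 4 - Depot: 3+17+21+18+30+18 = 107
Depot - stop 1 - stop 3 - stop 5 - stop 4 - stop 2 - Depot: 3+17+21+14+30+12 = 97
Depot - stop 1 - stop 4 - stop 2 - stop 3 - stop 5 - Depot: 3+20+30+26+21+9 = 109
Depot - stop 1 - stop 4 - stop 2 - stop 5 - stop 3 - Depot: 3+20+30+18+21+14 = 106
… (46 more)
Depot - stop 1 - stop 5 - stop 4 - stop 3 - stop 2 - Depot: 3+6+14+25+26+12 = 86  ← best
The minimum is 86.
One optimal route: Depot → stop 1 → stop 5 → stop 4 → stop 3 → stop 2 → Depot (or its reverse).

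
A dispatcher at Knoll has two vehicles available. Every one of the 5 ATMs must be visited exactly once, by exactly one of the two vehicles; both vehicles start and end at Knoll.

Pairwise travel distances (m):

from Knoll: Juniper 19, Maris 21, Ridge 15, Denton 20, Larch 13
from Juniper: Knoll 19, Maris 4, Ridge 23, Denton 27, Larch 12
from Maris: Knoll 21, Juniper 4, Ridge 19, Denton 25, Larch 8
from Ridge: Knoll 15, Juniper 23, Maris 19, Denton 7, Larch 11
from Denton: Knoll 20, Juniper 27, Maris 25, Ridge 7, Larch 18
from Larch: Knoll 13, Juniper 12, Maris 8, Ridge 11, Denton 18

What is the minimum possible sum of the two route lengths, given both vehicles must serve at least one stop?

Minimum combined distance: 86 m.

Try each way of splitting the stops between the two vehicles (each non-empty) and, for each split, find the best tour for each vehicle:
  {Juniper} + {Maris, Ridge, Denton, Larch}: 38 + 67 = 105
  {Maris} + {Juniper, Ridge, Denton, Larch}: 42 + 69 = 111
  {Juniper, Maris} + {Ridge, Denton, Larch}: 44 + 51 = 95
  {Ridge} + {Juniper, Maris, Denton, Larch}: 30 + 69 = 99
  {Juniper, Ridge} + {Maris, Denton, Larch}: 57 + 66 = 123
  {Maris, Ridge} + {Juniper, Denton, Larch}: 55 + 69 = 124
  … (15 splits in total)
  {Ridge, Denton} + {Juniper, Maris, Larch}: 42 + 44 = 86  ← best
Best: vehicle 1 Knoll → Ridge → Denton → Knoll = 42; vehicle 2 Knoll → Juniper → Maris → Larch → Knoll = 44; combined 86.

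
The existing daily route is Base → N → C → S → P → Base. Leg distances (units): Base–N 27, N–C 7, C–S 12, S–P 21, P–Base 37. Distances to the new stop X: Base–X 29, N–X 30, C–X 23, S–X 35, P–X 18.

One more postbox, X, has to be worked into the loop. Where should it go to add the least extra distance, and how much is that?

Insertion cost between consecutive stops i–j is d(i,X) + d(X,j) − d(i,j):
  between Base and N: 29 + 30 − 27 = 32
  between N and C: 30 + 23 − 7 = 46
  between C and S: 23 + 35 − 12 = 46
  between S and P: 35 + 18 − 21 = 32
  between P and Base: 18 + 29 − 37 = 10
Cheapest insertion is between P and Base, adding 10.
New total = 104 + 10 = 114.

Adding 10 by placing X on the P–Base leg.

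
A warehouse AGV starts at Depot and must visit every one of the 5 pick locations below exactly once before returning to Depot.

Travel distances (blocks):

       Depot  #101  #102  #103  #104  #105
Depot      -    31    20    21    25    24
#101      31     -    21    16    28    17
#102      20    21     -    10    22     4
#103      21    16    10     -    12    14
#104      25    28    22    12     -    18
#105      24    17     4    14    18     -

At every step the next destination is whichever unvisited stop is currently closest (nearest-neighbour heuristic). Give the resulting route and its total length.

109 blocks along Depot → #102 → #105 → #103 → #104 → #101 → Depot.

Depot → [#102:20 / #103:21 / #105:24 / #104:25 / #101:31] → #102 (20)
#102 → [#105:4 / #103:10 / #101:21 / #104:22] → #105 (4)
#105 → [#103:14 / #101:17 / #104:18] → #103 (14)
#103 → [#104:12 / #101:16] → #104 (12)
#104 → [#101:28] → #101 (28)
Return #101→Depot: 31.
Total = 20 + 4 + 14 + 12 + 28 + 31 = 109.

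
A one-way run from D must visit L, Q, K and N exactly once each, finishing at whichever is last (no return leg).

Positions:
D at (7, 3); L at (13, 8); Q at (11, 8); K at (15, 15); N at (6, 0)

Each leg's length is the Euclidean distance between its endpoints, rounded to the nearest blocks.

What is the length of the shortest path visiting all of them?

There are 4! = 24 possible orderings.
D - L - Q - K - N: 8+2+8+17 = 35
D - L - Q - N - K: 8+2+9+17 = 36
D - L - K - Q - N: 8+7+8+9 = 32
D - L - K - N - Q: 8+7+17+9 = 41
D - L - N - Q - K: 8+11+9+8 = 36
D - L - N - K - Q: 8+11+17+8 = 44
D - Q - L - K - N: 6+2+7+17 = 32
D - Q - L - N - K: 6+2+11+17 = 36
D - Q - K - L - N: 6+8+7+11 = 32
D - Q - K - N - L: 6+8+17+11 = 42
D - Q - N - L - K: 6+9+11+7 = 33
D - Q - N - K - L: 6+9+17+7 = 39
D - K - L - Q - N: 14+7+2+9 = 32
D - K - L - N - Q: 14+7+11+9 = 41
… (10 more)
D - N - Q - L - K: 3+9+2+7 = 21  ← best
The minimum is 21.
One shortest path: D → N → Q → L → K.

Minimum one-way distance = 21 blocks.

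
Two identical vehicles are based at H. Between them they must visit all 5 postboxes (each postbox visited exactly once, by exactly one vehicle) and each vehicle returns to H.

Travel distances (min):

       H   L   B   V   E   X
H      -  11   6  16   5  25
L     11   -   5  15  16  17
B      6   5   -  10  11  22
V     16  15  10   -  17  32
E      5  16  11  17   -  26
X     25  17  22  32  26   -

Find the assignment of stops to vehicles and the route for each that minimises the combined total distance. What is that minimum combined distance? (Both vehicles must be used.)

83 min — the smallest possible combined total.

Try each way of splitting the stops between the two vehicles (each non-empty) and, for each split, find the best tour for each vehicle:
  {L} + {B, V, E, X}: 22 + 79 = 101
  {B} + {L, V, E, X}: 12 + 79 = 91
  {L, B} + {V, E, X}: 22 + 79 = 101
  {V} + {L, B, E, X}: 32 + 59 = 91
  {L, V} + {B, E, X}: 42 + 59 = 101
  {B, V} + {L, E, X}: 32 + 59 = 91
  … (15 splits in total)
  {E} + {L, B, V, X}: 10 + 73 = 83  ← best
Best: vehicle 1 H → E → H = 10; vehicle 2 H → B → V → L → X → H = 73; combined 83.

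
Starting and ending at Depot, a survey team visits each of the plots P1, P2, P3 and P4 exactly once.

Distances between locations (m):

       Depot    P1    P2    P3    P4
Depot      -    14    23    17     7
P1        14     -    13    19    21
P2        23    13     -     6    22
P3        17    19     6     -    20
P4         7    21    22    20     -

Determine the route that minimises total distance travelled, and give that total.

Minimum total distance: 60 m.

Depot-P1-P2-P3-P4-Depot: 14+13+6+20+7 = 60
Depot-P1-P2-P4-P3-Depot: 14+13+22+20+17 = 86
Depot-P1-P3-P2-P4-Depot: 14+19+6+22+7 = 68
Depot-P1-P3-P4-P2-Depot: 14+19+20+22+23 = 98
Depot-P1-P4-P2-P3-Depot: 14+21+22+6+17 = 80
Depot-P1-P4-P3-P2-Depot: 14+21+20+6+23 = 84
Depot-P2-P1-P3-P4-Depot: 23+13+19+20+7 = 82
Depot-P2-P1-P4-P3-Depot: 23+13+21+20+17 = 94
Depot-P2-P3-P1-P4-Depot: 23+6+19+21+7 = 76
Depot-P2-P4-P1-P3-Depot: 23+22+21+19+17 = 102
Depot-P3-P1-P2-P4-Depot: 17+19+13+22+7 = 78
Depot-P3-P2-P1-P4-Depot: 17+6+13+21+7 = 64
The minimum is 60.
One optimal route: Depot → P1 → P2 → P3 → P4 → Depot (or its reverse).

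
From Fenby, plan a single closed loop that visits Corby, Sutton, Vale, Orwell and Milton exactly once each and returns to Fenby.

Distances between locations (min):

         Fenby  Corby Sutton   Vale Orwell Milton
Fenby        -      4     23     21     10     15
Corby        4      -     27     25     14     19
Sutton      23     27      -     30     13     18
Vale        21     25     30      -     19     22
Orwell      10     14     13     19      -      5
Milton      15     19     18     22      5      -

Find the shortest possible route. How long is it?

There are 60 distinct closed tours to check (reversals are equivalent).
Fenby→Corby→Sutton→Vale→Orwell→Milton→Fenby: 4+27+30+19+5+15 = 100
Fenby→Corby→Sutton→Vale→Milton→Orwell→Fenby: 4+27+30+22+5+10 = 98
Fenby→Corby→Sutton→Orwell→Vale→Milton→Fenby: 4+27+13+19+22+15 = 100
Fenby→Corby→Sutton→Orwell→Milton→Vale→Fenby: 4+27+13+5+22+21 = 92
Fenby→Corby→Sutton→Milton→Vale→Orwell→Fenby: 4+27+18+22+19+10 = 100
Fenby→Corby→Sutton→Milton→Orwell→Vale→Fenby: 4+27+18+5+19+21 = 94
Fenby→Corby→Vale→Sutton→Orwell→Milton→Fenby: 4+25+30+13+5+15 = 92
Fenby→Corby→Vale→Sutton→Milton→Orwell→Fenby: 4+25+30+18+5+10 = 92
Fenby→Corby→Vale→Orwell→Sutton→Milton→Fenby: 4+25+19+13+18+15 = 94
Fenby→Corby→Vale→Orwell→Milton→Sutton→Fenby: 4+25+19+5+18+23 = 94
Fenby→Corby→Vale→Milton→Sutton→Orwell→Fenby: 4+25+22+18+13+10 = 92
Fenby→Corby→Vale→Milton→Orwell→Sutton→Fenby: 4+25+22+5+13+23 = 92
Fenby→Corby→Orwell→Sutton→Vale→Milton→Fenby: 4+14+13+30+22+15 = 98
Fenby→Corby→Orwell→Sutton→Milton→Vale→Fenby: 4+14+13+18+22+21 = 92
… (46 more)
The minimum is 92.
One optimal route: Fenby → Corby → Sutton → Orwell → Milton → Vale → Fenby (or its reverse).

Minimum total distance: 92 min.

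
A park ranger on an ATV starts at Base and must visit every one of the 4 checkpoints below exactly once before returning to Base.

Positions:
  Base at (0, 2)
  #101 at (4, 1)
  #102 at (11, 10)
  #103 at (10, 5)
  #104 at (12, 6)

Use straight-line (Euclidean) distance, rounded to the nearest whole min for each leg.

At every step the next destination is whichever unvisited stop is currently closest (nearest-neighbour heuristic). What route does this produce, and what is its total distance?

From Base: distances to unvisited — #101=4, #103=10, #104=13, #102=14. Nearest is #101 (4).
From #101: distances to unvisited — #103=7, #104=9, #102=11. Nearest is #103 (7).
From #103: distances to unvisited — #104=2, #102=5. Nearest is #104 (2).
From #104: distances to unvisited — #102=4. Nearest is #102 (4).
Return #102→Base: 14.
Total = 4 + 7 + 2 + 4 + 14 = 31.

Total distance 31 min via the nearest-neighbour route Base → #101 → #103 → #104 → #102 → Base.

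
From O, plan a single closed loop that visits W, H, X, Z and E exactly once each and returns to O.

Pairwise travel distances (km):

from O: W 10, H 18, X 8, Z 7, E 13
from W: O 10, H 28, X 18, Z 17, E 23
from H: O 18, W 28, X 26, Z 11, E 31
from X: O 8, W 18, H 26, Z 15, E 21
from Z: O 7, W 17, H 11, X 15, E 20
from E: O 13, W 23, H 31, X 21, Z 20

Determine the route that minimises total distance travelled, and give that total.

Shortest round trip = 98 km.

There are 60 distinct closed tours to check (reversals are equivalent).
O - W - H - X - Z - E - O: 10+28+26+15+20+13 = 112
O - W - H - X - E - Z - O: 10+28+26+21+20+7 = 112
O - W - H - Z - X - E - O: 10+28+11+15+21+13 = 98
O - W - H - Z - E - X - O: 10+28+11+20+21+8 = 98
O - W - H - E - X - Z - O: 10+28+31+21+15+7 = 112
O - W - H - E - Z - X - O: 10+28+31+20+15+8 = 112
O - W - X - H - Z - E - O: 10+18+26+11+20+13 = 98
O - W - X - H - E - Z - O: 10+18+26+31+20+7 = 112
O - W - X - Z - H - E - O: 10+18+15+11+31+13 = 98
O - W - X - Z - E - H - O: 10+18+15+20+31+18 = 112
O - W - X - E - H - Z - O: 10+18+21+31+11+7 = 98
O - W - X - E - Z - H - O: 10+18+21+20+11+18 = 98
O - W - Z - H - X - E - O: 10+17+11+26+21+13 = 98
O - W - Z - H - E - X - O: 10+17+11+31+21+8 = 98
… (46 more)
The minimum is 98.
One optimal route: O → W → H → Z → X → E → O (or its reverse).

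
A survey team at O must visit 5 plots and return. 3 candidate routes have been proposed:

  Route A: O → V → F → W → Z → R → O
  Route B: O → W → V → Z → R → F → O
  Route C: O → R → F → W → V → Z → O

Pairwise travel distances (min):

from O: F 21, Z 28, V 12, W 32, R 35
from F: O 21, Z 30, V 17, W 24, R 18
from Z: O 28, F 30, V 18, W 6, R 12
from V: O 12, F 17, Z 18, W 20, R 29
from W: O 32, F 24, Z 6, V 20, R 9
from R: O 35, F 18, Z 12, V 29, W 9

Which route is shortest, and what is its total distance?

Shortest is Route A, total 106 min.

Route A: 12 + 17 + 24 + 6 + 12 + 35 = 106
Route B: 32 + 20 + 18 + 12 + 18 + 21 = 121
Route C: 35 + 18 + 24 + 20 + 18 + 28 = 143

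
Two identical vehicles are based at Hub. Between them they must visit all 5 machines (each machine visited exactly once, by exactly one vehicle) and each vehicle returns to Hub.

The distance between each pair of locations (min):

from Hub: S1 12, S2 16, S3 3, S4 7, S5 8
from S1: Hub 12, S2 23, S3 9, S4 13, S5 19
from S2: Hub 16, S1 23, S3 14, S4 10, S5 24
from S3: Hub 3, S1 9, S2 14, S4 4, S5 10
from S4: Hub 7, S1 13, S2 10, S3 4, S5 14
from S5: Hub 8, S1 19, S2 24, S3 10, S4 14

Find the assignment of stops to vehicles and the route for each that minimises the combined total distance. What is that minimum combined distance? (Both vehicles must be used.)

Check every non-empty split of the stops between the two vehicles; for each half take its own optimal tour:
  {S1} + {S2, S3, S4, S5}: 24 + 48 = 72
  {S2} + {S1, S3, S4, S5}: 32 + 47 = 79
  {S1, S2} + {S3, S4, S5}: 51 + 29 = 80
  {S3} + {S1, S2, S4, S5}: 6 + 66 = 72
  {S1, S3} + {S2, S4, S5}: 24 + 48 = 72
  {S2, S3} + {S1, S4, S5}: 33 + 47 = 80
  … (15 splits in total)
  {S1, S2, S3, S4} + {S5}: 51 + 16 = 67  ← best
Best: vehicle 1 Hub → S1 → S3 → S4 → S2 → Hub = 51; vehicle 2 Hub → S5 → Hub = 16; combined 67.

Minimum combined distance: 67 min.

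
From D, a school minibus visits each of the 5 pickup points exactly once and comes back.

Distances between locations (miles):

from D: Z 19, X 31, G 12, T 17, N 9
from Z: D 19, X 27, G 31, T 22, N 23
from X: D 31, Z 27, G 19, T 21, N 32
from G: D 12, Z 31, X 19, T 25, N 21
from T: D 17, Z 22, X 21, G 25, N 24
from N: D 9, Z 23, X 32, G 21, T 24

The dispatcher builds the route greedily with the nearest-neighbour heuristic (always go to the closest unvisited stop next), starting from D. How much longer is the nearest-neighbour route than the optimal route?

The nearest-neighbour route is 5 miles longer than optimal.

From D: N=9, G=12, T=17, Z=19, X=31 → choose N (9).
From N: G=21, Z=23, T=24, X=32 → choose G (21).
From G: X=19, T=25, Z=31 → choose X (19).
From X: T=21, Z=27 → choose T (21).
From T: Z=22 → choose Z (22).
NN route D → N → G → X → T → Z → D costs 111.
Optimal: D → G → X → T → Z → N → D costs 106 (by enumerating all 60 distinct tours).
Excess = 111 − 106 = 5.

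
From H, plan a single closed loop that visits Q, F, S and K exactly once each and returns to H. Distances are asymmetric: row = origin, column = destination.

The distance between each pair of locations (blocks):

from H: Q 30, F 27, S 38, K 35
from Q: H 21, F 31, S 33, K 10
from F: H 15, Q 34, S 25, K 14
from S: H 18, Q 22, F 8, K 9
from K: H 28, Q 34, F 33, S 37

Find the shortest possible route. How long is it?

H → Q → F → S → K → H: 30+31+25+9+28 = 123
H → Q → F → K → S → H: 30+31+14+37+18 = 130
H → Q → S → F → K → H: 30+33+8+14+28 = 113
H → Q → S → K → F → H: 30+33+9+33+15 = 120
H → Q → K → F → S → H: 30+10+33+25+18 = 116
H → Q → K → S → F → H: 30+10+37+8+15 = 100
H → F → Q → S → K → H: 27+34+33+9+28 = 131
H → F → Q → K → S → H: 27+34+10+37+18 = 126
H → F → S → Q → K → H: 27+25+22+10+28 = 112
H → F → S → K → Q → H: 27+25+9+34+21 = 116
H → F → K → Q → S → H: 27+14+34+33+18 = 126
H → F → K → S → Q → H: 27+14+37+22+21 = 121
H → S → Q → F → K → H: 38+22+31+14+28 = 133
H → S → Q → K → F → H: 38+22+10+33+15 = 118
… (10 more)
The minimum is 100.
One optimal route: H → Q → K → S → F → H.

Shortest round trip = 100 blocks.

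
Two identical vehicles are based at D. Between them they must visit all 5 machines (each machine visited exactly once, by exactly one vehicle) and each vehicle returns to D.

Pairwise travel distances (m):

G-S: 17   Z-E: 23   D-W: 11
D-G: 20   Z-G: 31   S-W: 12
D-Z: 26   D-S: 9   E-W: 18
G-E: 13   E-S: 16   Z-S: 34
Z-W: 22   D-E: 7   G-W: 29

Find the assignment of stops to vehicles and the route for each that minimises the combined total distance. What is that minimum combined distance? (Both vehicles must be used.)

102 m — the smallest possible combined total.

Try each way of splitting the stops between the two vehicles (each non-empty) and, for each split, find the best tour for each vehicle:
  {Z} + {G, E, S, W}: 52 + 60 = 112
  {G} + {Z, E, S, W}: 40 + 73 = 113
  {Z, G} + {E, S, W}: 77 + 46 = 123
  {E} + {Z, G, S, W}: 14 + 90 = 104
  {Z, E} + {G, S, W}: 56 + 60 = 116
  {G, E} + {Z, S, W}: 40 + 69 = 109
  … (15 splits in total)
  {S} + {Z, G, E, W}: 18 + 84 = 102  ← best
Best: vehicle 1 D → S → D = 18; vehicle 2 D → E → G → Z → W → D = 84; combined 102.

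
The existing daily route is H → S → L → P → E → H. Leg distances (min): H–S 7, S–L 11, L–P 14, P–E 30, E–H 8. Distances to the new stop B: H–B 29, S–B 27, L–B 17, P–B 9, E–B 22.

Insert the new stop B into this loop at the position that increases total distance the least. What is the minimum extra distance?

Adding 1 min by placing B on the P–E leg.

Insertion cost between consecutive stops i–j is d(i,B) + d(B,j) − d(i,j):
  between H and S: 29 + 27 − 7 = 49
  between S and L: 27 + 17 − 11 = 33
  between L and P: 17 + 9 − 14 = 12
  between P and E: 9 + 22 − 30 = 1
  between E and H: 22 + 29 − 8 = 43
Cheapest insertion is between P and E, adding 1.
New total = 70 + 1 = 71.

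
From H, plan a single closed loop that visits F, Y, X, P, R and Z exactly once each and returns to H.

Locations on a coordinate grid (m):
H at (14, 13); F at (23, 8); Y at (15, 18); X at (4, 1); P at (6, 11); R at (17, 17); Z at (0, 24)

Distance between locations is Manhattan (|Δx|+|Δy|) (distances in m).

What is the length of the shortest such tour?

Minimum total distance: 102 m.

With 6 stops there are 6!/2 = 360 distinct round trips (a route and its reverse cost the same).
H - F - Y - X - P - R - Z - H: 14+18+28+12+17+24+25 = 138
H - F - Y - X - P - Z - R - H: 14+18+28+12+19+24+7 = 122
H - F - Y - X - R - P - Z - H: 14+18+28+29+17+19+25 = 150
H - F - Y - X - R - Z - P - H: 14+18+28+29+24+19+10 = 142
H - F - Y - X - Z - P - R - H: 14+18+28+27+19+17+7 = 130
H - F - Y - X - Z - R - P - H: 14+18+28+27+24+17+10 = 138
H - F - Y - P - X - R - Z - H: 14+18+16+12+29+24+25 = 138
H - F - Y - P - X - Z - R - H: 14+18+16+12+27+24+7 = 118
… (352 more)
H - F - X - P - Z - Y - R - H: 14+26+12+19+21+3+7 = 102  ← best
The minimum is 102.
One optimal route: H → F → X → P → Z → Y → R → H (or its reverse).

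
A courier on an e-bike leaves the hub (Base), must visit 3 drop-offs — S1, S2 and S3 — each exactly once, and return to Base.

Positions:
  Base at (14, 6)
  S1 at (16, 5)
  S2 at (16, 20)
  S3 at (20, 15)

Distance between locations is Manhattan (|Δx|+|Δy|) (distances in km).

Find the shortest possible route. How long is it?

Shortest round trip = 42 km.

Base → S1 → S2 → S3 → Base: 3+15+9+15 = 42
Base → S1 → S3 → S2 → Base: 3+14+9+16 = 42
Base → S2 → S1 → S3 → Base: 16+15+14+15 = 60
The minimum is 42.
One optimal route: Base → S1 → S2 → S3 → Base (or its reverse).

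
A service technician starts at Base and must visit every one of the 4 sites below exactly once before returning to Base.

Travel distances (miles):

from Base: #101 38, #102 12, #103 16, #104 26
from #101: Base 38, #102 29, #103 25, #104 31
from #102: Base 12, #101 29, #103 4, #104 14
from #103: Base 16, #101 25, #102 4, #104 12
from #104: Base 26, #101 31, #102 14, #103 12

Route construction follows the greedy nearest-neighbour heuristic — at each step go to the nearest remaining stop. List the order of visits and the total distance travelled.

Base → [#102:12 / #103:16 / #104:26 / #101:38] → #102 (12)
#102 → [#103:4 / #104:14 / #101:29] → #103 (4)
#103 → [#104:12 / #101:25] → #104 (12)
#104 → [#101:31] → #101 (31)
Return #101→Base: 38.
Total = 12 + 4 + 12 + 31 + 38 = 97.

97 miles along Base → #102 → #103 → #104 → #101 → Base.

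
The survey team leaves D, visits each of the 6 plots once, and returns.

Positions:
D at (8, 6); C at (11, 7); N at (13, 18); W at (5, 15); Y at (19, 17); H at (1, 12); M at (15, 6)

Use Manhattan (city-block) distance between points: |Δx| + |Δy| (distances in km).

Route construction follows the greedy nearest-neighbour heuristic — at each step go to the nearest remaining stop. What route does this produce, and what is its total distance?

66 km along D → C → M → N → Y → W → H → D.

D → [C:4 / M:7 / W:12 / H:13 / N:17 / Y:22] → C (4)
C → [M:5 / N:13 / W:14 / H:15 / Y:18] → M (5)
M → [N:14 / Y:15 / W:19 / H:20] → N (14)
N → [Y:7 / W:11 / H:18] → Y (7)
Y → [W:16 / H:23] → W (16)
W → [H:7] → H (7)
Return H→D: 13.
Total = 4 + 5 + 14 + 7 + 16 + 7 + 13 = 66.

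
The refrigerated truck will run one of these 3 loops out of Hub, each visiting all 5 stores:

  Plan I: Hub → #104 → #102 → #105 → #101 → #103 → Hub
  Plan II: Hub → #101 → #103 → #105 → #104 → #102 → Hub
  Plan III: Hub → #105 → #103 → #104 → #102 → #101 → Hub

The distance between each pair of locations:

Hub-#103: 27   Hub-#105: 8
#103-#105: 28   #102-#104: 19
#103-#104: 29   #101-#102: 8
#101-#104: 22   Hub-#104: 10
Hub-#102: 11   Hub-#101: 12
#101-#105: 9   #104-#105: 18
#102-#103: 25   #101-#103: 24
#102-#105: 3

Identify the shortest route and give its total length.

92 — Plan I is the shortest.

Plan I: 10 + 19 + 3 + 9 + 24 + 27 = 92
Plan II: 12 + 24 + 28 + 18 + 19 + 11 = 112
Plan III: 8 + 28 + 29 + 19 + 8 + 12 = 104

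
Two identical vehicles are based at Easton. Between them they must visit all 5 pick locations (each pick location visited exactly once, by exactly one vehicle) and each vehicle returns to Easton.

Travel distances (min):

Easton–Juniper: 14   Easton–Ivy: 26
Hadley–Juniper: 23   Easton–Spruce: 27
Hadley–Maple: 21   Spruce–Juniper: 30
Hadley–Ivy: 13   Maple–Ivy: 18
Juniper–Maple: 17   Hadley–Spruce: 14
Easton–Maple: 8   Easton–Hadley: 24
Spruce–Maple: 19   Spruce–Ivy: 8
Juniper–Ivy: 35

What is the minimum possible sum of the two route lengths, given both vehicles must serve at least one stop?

Try each way of splitting the stops between the two vehicles (each non-empty) and, for each split, find the best tour for each vehicle:
  {Hadley} + {Spruce, Juniper, Maple, Ivy}: 48 + 78 = 126
  {Spruce} + {Hadley, Juniper, Maple, Ivy}: 54 + 76 = 130
  {Hadley, Spruce} + {Juniper, Maple, Ivy}: 65 + 75 = 140
  {Juniper} + {Hadley, Spruce, Maple, Ivy}: 28 + 72 = 100
  {Hadley, Juniper} + {Spruce, Maple, Ivy}: 61 + 61 = 122
  {Spruce, Juniper} + {Hadley, Maple, Ivy}: 71 + 63 = 134
  … (15 splits in total)
Best: vehicle 1 Easton → Juniper → Easton = 28; vehicle 2 Easton → Hadley → Spruce → Ivy → Maple → Easton = 72; combined 100.

Minimum combined distance: 100 min.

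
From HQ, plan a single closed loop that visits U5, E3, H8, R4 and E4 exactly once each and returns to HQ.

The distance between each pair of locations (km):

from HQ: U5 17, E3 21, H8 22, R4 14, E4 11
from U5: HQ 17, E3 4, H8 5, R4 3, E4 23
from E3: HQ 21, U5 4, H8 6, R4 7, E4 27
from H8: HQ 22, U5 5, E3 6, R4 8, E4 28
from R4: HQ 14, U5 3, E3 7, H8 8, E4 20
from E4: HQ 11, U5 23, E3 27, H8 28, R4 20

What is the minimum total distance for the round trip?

Minimum total distance: 66 km.

With 5 stops there are 5!/2 = 60 distinct round trips (a route and its reverse cost the same).
HQ → U5 → E3 → H8 → R4 → E4 → HQ: 17+4+6+8+20+11 = 66
HQ → U5 → E3 → H8 → E4 → R4 → HQ: 17+4+6+28+20+14 = 89
HQ → U5 → E3 → R4 → H8 → E4 → HQ: 17+4+7+8+28+11 = 75
HQ → U5 → E3 → R4 → E4 → H8 → HQ: 17+4+7+20+28+22 = 98
HQ → U5 → E3 → E4 → H8 → R4 → HQ: 17+4+27+28+8+14 = 98
HQ → U5 → E3 → E4 → R4 → H8 → HQ: 17+4+27+20+8+22 = 98
HQ → U5 → H8 → E3 → R4 → E4 → HQ: 17+5+6+7+20+11 = 66
HQ → U5 → H8 → E3 → E4 → R4 → HQ: 17+5+6+27+20+14 = 89
HQ → U5 → H8 → R4 → E3 → E4 → HQ: 17+5+8+7+27+11 = 75
HQ → U5 → H8 → R4 → E4 → E3 → HQ: 17+5+8+20+27+21 = 98
HQ → U5 → H8 → E4 → E3 → R4 → HQ: 17+5+28+27+7+14 = 98
HQ → U5 → H8 → E4 → R4 → E3 → HQ: 17+5+28+20+7+21 = 98
HQ → U5 → R4 → E3 → H8 → E4 → HQ: 17+3+7+6+28+11 = 72
HQ → U5 → R4 → E3 → E4 → H8 → HQ: 17+3+7+27+28+22 = 104
… (46 more)
The minimum is 66.
One optimal route: HQ → U5 → E3 → H8 → R4 → E4 → HQ (or its reverse).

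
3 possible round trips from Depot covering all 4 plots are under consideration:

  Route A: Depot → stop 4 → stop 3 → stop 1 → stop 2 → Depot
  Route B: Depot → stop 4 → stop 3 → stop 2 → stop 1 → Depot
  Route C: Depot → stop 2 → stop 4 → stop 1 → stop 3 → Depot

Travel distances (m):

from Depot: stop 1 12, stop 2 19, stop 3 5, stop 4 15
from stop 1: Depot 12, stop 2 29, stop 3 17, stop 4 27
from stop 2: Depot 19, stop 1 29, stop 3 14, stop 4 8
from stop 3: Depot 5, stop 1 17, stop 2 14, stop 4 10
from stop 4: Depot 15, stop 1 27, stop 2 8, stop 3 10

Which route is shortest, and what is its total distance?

Route A: 15 + 10 + 17 + 29 + 19 = 90
Route B: 15 + 10 + 14 + 29 + 12 = 80
Route C: 19 + 8 + 27 + 17 + 5 = 76

Shortest is Route C, total 76 m.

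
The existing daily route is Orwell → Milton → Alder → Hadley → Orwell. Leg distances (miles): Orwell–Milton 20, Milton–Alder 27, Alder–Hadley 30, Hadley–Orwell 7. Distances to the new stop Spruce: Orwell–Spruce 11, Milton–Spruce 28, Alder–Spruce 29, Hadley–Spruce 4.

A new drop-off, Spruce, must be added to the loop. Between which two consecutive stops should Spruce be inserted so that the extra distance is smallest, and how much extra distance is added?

Adding 3 miles by placing Spruce on the Alder–Hadley leg.

Insertion cost between consecutive stops i–j is d(i,Spruce) + d(Spruce,j) − d(i,j):
  between Orwell and Milton: 11 + 28 − 20 = 19
  between Milton and Alder: 28 + 29 − 27 = 30
  between Alder and Hadley: 29 + 4 − 30 = 3
  between Hadley and Orwell: 4 + 11 − 7 = 8
Cheapest insertion is between Alder and Hadley, adding 3.
New total = 84 + 3 = 87.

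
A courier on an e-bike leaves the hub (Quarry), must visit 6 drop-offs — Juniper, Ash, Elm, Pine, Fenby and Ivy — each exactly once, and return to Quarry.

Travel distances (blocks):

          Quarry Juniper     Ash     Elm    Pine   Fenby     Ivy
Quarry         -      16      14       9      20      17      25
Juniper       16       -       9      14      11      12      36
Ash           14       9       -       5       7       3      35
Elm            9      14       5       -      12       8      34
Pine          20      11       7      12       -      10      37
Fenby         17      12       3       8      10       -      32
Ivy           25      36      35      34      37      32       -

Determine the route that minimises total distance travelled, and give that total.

99 blocks — the shortest possible round trip.

There are 360 distinct closed tours to check (reversals are equivalent).
Quarry → Juniper → Ash → Elm → Pine → Fenby → Ivy → Quarry: 16+9+5+12+10+32+25 = 109
Quarry → Juniper → Ash → Elm → Pine → Ivy → Fenby → Quarry: 16+9+5+12+37+32+17 = 128
Quarry → Juniper → Ash → Elm → Fenby → Pine → Ivy → Quarry: 16+9+5+8+10+37+25 = 110
Quarry → Juniper → Ash → Elm → Fenby → Ivy → Pine → Quarry: 16+9+5+8+32+37+20 = 127
Quarry → Juniper → Ash → Elm → Ivy → Pine → Fenby → Quarry: 16+9+5+34+37+10+17 = 128
Quarry → Juniper → Ash → Elm → Ivy → Fenby → Pine → Quarry: 16+9+5+34+32+10+20 = 126
Quarry → Juniper → Ash → Pine → Elm → Fenby → Ivy → Quarry: 16+9+7+12+8+32+25 = 109
Quarry → Juniper → Ash → Pine → Elm → Ivy → Fenby → Quarry: 16+9+7+12+34+32+17 = 127
… (352 more)
Quarry → Elm → Ash → Fenby → Pine → Juniper → Ivy → Quarry: 9+5+3+10+11+36+25 = 99  ← best
The minimum is 99.
One optimal route: Quarry → Elm → Ash → Fenby → Pine → Juniper → Ivy → Quarry (or its reverse).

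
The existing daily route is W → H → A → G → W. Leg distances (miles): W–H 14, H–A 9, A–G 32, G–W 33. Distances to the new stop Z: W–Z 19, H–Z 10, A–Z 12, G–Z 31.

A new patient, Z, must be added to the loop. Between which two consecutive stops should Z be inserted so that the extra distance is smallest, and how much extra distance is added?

Insertion cost between consecutive stops i–j is d(i,Z) + d(Z,j) − d(i,j):
  between W and H: 19 + 10 − 14 = 15
  between H and A: 10 + 12 − 9 = 13
  between A and G: 12 + 31 − 32 = 11
  between G and W: 31 + 19 − 33 = 17
Cheapest insertion is between A and G, adding 11.
New total = 88 + 11 = 99.

Minimum extra distance: 11 miles, inserting Z between A and G.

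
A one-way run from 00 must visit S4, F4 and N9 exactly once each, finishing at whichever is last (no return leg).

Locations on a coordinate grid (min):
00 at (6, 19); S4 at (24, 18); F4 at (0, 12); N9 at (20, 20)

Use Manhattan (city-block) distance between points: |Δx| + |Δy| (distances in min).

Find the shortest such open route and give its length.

Minimum one-way distance = 47 min.

There are 3! = 6 possible orderings.
00 - S4 - F4 - N9: 19+30+28 = 77
00 - S4 - N9 - F4: 19+6+28 = 53
00 - F4 - S4 - N9: 13+30+6 = 49
00 - F4 - N9 - S4: 13+28+6 = 47
00 - N9 - S4 - F4: 15+6+30 = 51
00 - N9 - F4 - S4: 15+28+30 = 73
The minimum is 47.
One shortest path: 00 → F4 → N9 → S4.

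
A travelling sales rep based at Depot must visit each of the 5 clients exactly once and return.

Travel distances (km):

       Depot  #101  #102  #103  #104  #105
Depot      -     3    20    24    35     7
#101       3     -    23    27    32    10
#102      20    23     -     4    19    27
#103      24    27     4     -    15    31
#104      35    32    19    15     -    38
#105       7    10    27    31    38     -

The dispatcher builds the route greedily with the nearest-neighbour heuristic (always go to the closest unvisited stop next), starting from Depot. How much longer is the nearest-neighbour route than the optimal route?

Depot: #101=3, #105=7, #102=20, #103=24, #104=35 ⇒ #101
#101: #105=10, #102=23, #103=27, #104=32 ⇒ #105
#105: #102=27, #103=31, #104=38 ⇒ #102
#102: #103=4, #104=19 ⇒ #103
#103: #104=15 ⇒ #104
NN route Depot → #101 → #105 → #102 → #103 → #104 → Depot costs 94.
Optimal: Depot → #101 → #104 → #103 → #102 → #105 → Depot costs 88 (by enumerating all 60 distinct tours).
Excess = 94 − 88 = 6.

Excess over optimum: 6 km.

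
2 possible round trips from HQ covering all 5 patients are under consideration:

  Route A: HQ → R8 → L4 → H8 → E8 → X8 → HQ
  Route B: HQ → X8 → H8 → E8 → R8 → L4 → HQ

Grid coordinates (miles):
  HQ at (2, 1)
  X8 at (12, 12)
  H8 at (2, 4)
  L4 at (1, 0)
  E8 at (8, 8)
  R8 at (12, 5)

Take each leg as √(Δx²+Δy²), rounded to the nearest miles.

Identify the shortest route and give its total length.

53 miles — Route B is the shortest.

Route A: 11 + 12 + 4 + 7 + 6 + 15 = 55
Route B: 15 + 13 + 7 + 5 + 12 + 1 = 53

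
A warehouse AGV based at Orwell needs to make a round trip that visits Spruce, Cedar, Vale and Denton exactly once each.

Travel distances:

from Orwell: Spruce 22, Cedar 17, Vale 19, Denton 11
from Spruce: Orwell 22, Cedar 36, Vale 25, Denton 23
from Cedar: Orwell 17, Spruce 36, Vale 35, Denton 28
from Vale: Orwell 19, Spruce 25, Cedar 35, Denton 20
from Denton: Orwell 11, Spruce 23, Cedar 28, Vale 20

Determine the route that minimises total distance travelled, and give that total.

Minimum total distance: 109.

With 4 stops there are 4!/2 = 12 distinct round trips (a route and its reverse cost the same).
Orwell - Spruce - Cedar - Vale - Denton - Orwell: 22+36+35+20+11 = 124
Orwell - Spruce - Cedar - Denton - Vale - Orwell: 22+36+28+20+19 = 125
Orwell - Spruce - Vale - Cedar - Denton - Orwell: 22+25+35+28+11 = 121
Orwell - Spruce - Vale - Denton - Cedar - Orwell: 22+25+20+28+17 = 112
Orwell - Spruce - Denton - Cedar - Vale - Orwell: 22+23+28+35+19 = 127
Orwell - Spruce - Denton - Vale - Cedar - Orwell: 22+23+20+35+17 = 117
Orwell - Cedar - Spruce - Vale - Denton - Orwell: 17+36+25+20+11 = 109
Orwell - Cedar - Spruce - Denton - Vale - Orwell: 17+36+23+20+19 = 115
Orwell - Cedar - Vale - Spruce - Denton - Orwell: 17+35+25+23+11 = 111
Orwell - Cedar - Denton - Spruce - Vale - Orwell: 17+28+23+25+19 = 112
Orwell - Vale - Spruce - Cedar - Denton - Orwell: 19+25+36+28+11 = 119
Orwell - Vale - Cedar - Spruce - Denton - Orwell: 19+35+36+23+11 = 124
The minimum is 109.
One optimal route: Orwell → Cedar → Spruce → Vale → Denton → Orwell (or its reverse).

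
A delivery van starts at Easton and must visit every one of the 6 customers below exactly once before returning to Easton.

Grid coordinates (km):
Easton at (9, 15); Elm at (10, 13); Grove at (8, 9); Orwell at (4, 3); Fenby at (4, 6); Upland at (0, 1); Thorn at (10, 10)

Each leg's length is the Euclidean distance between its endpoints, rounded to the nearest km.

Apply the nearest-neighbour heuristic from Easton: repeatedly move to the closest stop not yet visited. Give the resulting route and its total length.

At Easton the remaining stops are Elm 2, Thorn 5, Grove 6, Fenby 10, Orwell 13, Upland 17; go to Elm.
At Elm the remaining stops are Thorn 3, Grove 4, Fenby 9, Orwell 12, Upland 16; go to Thorn.
At Thorn the remaining stops are Grove 2, Fenby 7, Orwell 9, Upland 13; go to Grove.
At Grove the remaining stops are Fenby 5, Orwell 7, Upland 11; go to Fenby.
At Fenby the remaining stops are Orwell 3, Upland 6; go to Orwell.
At Orwell the remaining stops are Upland 4; go to Upland.
Return Upland→Easton: 17.
Total = 2 + 3 + 2 + 5 + 3 + 4 + 17 = 36.

Nearest-neighbour total = 36 km; route Easton → Elm → Thorn → Grove → Fenby → Orwell → Upland → Easton.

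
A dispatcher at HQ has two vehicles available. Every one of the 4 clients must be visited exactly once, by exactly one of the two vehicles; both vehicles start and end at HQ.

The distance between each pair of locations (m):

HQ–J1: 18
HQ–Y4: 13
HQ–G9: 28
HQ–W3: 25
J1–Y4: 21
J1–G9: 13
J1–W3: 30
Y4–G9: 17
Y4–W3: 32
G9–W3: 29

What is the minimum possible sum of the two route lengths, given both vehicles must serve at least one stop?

Try each way of splitting the stops between the two vehicles (each non-empty) and, for each split, find the best tour for each vehicle:
  {J1} + {Y4, G9, W3}: 36 + 84 = 120
  {Y4} + {J1, G9, W3}: 26 + 85 = 111
  {J1, Y4} + {G9, W3}: 52 + 82 = 134
  {G9} + {J1, Y4, W3}: 56 + 89 = 145
  {J1, G9} + {Y4, W3}: 59 + 70 = 129
  {Y4, G9} + {J1, W3}: 58 + 73 = 131
  … (7 splits in total)
Best: vehicle 1 HQ → Y4 → HQ = 26; vehicle 2 HQ → J1 → G9 → W3 → HQ = 85; combined 111.

111 m — the smallest possible combined total.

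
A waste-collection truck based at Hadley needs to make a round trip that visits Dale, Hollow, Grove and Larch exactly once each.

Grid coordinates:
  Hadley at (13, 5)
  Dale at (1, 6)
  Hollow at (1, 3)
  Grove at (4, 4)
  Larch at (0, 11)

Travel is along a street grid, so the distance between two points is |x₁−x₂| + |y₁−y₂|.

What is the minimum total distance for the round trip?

There are 12 distinct closed tours to check (reversals are equivalent).
Hadley-Dale-Hollow-Grove-Larch-Hadley: 13+3+4+11+19 = 50
Hadley-Dale-Hollow-Larch-Grove-Hadley: 13+3+9+11+10 = 46
Hadley-Dale-Grove-Hollow-Larch-Hadley: 13+5+4+9+19 = 50
Hadley-Dale-Grove-Larch-Hollow-Hadley: 13+5+11+9+14 = 52
Hadley-Dale-Larch-Hollow-Grove-Hadley: 13+6+9+4+10 = 42
Hadley-Dale-Larch-Grove-Hollow-Hadley: 13+6+11+4+14 = 48
Hadley-Hollow-Dale-Grove-Larch-Hadley: 14+3+5+11+19 = 52
Hadley-Hollow-Dale-Larch-Grove-Hadley: 14+3+6+11+10 = 44
Hadley-Hollow-Grove-Dale-Larch-Hadley: 14+4+5+6+19 = 48
Hadley-Hollow-Larch-Dale-Grove-Hadley: 14+9+6+5+10 = 44
Hadley-Grove-Dale-Hollow-Larch-Hadley: 10+5+3+9+19 = 46
Hadley-Grove-Hollow-Dale-Larch-Hadley: 10+4+3+6+19 = 42
The minimum is 42.
One optimal route: Hadley → Dale → Larch → Hollow → Grove → Hadley (or its reverse).

Shortest round trip = 42.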